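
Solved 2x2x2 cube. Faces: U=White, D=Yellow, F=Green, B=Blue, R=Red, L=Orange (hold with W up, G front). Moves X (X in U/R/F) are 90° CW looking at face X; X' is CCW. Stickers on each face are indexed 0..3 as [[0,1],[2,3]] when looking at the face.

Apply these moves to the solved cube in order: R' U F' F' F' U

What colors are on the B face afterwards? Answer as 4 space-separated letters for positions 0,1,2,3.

After move 1 (R'): R=RRRR U=WBWB F=GWGW D=YGYG B=YBYB
After move 2 (U): U=WWBB F=RRGW R=YBRR B=OOYB L=GWOO
After move 3 (F'): F=RWRG U=WWYR R=GBYR D=WOYG L=GBOB
After move 4 (F'): F=WGRR U=WWGY R=OBWR D=BBYG L=GROY
After move 5 (F'): F=GRWR U=WWOW R=BBBR D=RYYG L=GYOG
After move 6 (U): U=OWWW F=BBWR R=OOBR B=GYYB L=GROG
Query: B face = GYYB

Answer: G Y Y B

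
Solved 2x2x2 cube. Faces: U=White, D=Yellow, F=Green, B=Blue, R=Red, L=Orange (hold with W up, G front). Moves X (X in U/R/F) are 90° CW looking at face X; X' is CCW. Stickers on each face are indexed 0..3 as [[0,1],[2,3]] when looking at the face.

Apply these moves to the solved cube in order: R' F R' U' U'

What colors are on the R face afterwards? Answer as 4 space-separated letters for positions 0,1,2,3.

After move 1 (R'): R=RRRR U=WBWB F=GWGW D=YGYG B=YBYB
After move 2 (F): F=GGWW U=WBOO R=WRBR D=RRYG L=OYOG
After move 3 (R'): R=RRWB U=WYOY F=GBWO D=RGYW B=GBRB
After move 4 (U'): U=YYWO F=OYWO R=GBWB B=RRRB L=GBOG
After move 5 (U'): U=YOYW F=GBWO R=OYWB B=GBRB L=RROG
Query: R face = OYWB

Answer: O Y W B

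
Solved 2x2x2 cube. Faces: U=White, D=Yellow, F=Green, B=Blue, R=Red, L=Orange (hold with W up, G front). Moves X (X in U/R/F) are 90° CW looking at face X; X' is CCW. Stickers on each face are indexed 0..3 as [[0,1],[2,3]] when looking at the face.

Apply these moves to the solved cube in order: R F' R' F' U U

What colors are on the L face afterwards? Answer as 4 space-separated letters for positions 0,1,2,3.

Answer: Y R O R

Derivation:
After move 1 (R): R=RRRR U=WGWG F=GYGY D=YBYB B=WBWB
After move 2 (F'): F=YYGG U=WGRR R=BRYR D=OOYB L=OGOW
After move 3 (R'): R=RRBY U=WWRW F=YGGR D=OYYG B=BBOB
After move 4 (F'): F=GRYG U=WWRB R=YROY D=GWYG L=OWOR
After move 5 (U): U=RWBW F=YRYG R=BBOY B=OWOB L=GROR
After move 6 (U): U=BRWW F=BBYG R=OWOY B=GROB L=YROR
Query: L face = YROR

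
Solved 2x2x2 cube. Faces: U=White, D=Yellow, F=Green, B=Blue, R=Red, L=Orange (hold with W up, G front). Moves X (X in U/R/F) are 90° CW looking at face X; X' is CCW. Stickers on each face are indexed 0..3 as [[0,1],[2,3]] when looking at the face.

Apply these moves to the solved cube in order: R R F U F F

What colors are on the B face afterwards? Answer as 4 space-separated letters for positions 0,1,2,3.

After move 1 (R): R=RRRR U=WGWG F=GYGY D=YBYB B=WBWB
After move 2 (R): R=RRRR U=WYWY F=GBGB D=YWYW B=GBGB
After move 3 (F): F=GGBB U=WYOO R=WRYR D=RRYW L=OYOW
After move 4 (U): U=OWOY F=WRBB R=GBYR B=OYGB L=GGOW
After move 5 (F): F=BWBR U=OWWG R=OBYR D=YGYW L=GROR
After move 6 (F): F=BBRW U=OWRR R=WBGR D=YOYW L=GYOG
Query: B face = OYGB

Answer: O Y G B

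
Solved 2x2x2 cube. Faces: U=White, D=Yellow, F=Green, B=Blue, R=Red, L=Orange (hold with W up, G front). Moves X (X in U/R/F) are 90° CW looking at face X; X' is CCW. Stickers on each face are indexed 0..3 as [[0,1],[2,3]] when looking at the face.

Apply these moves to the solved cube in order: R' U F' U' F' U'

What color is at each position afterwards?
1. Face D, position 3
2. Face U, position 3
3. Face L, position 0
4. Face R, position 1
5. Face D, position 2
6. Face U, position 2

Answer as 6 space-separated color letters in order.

After move 1 (R'): R=RRRR U=WBWB F=GWGW D=YGYG B=YBYB
After move 2 (U): U=WWBB F=RRGW R=YBRR B=OOYB L=GWOO
After move 3 (F'): F=RWRG U=WWYR R=GBYR D=WOYG L=GBOB
After move 4 (U'): U=WRWY F=GBRG R=RWYR B=GBYB L=OOOB
After move 5 (F'): F=BGGR U=WRRY R=OWWR D=OBYG L=OYOW
After move 6 (U'): U=RYWR F=OYGR R=BGWR B=OWYB L=GBOW
Query 1: D[3] = G
Query 2: U[3] = R
Query 3: L[0] = G
Query 4: R[1] = G
Query 5: D[2] = Y
Query 6: U[2] = W

Answer: G R G G Y W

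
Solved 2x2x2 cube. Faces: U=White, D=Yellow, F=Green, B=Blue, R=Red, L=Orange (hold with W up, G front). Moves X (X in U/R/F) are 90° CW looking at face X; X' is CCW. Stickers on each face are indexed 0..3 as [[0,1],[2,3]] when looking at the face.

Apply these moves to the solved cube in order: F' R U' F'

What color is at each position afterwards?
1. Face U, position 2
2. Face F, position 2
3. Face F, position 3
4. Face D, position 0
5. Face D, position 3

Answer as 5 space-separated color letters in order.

After move 1 (F'): F=GGGG U=WWRR R=YRYR D=OOYY L=OWOW
After move 2 (R): R=YYRR U=WGRG F=GOGY D=OBYB B=RBWB
After move 3 (U'): U=GGWR F=OWGY R=GORR B=YYWB L=RBOW
After move 4 (F'): F=WYOG U=GGGR R=BOOR D=BWYB L=RROW
Query 1: U[2] = G
Query 2: F[2] = O
Query 3: F[3] = G
Query 4: D[0] = B
Query 5: D[3] = B

Answer: G O G B B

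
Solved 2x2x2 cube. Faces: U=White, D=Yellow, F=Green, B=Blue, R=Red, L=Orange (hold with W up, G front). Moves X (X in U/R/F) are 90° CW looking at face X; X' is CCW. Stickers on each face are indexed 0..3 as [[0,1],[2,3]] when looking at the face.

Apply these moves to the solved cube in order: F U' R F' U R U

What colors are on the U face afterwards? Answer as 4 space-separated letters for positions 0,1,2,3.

Answer: R W G G

Derivation:
After move 1 (F): F=GGGG U=WWOO R=WRWR D=RRYY L=OYOY
After move 2 (U'): U=WOWO F=OYGG R=GGWR B=WRBB L=BBOY
After move 3 (R): R=WGRG U=WYWG F=ORGY D=RBYW B=OROB
After move 4 (F'): F=RYOG U=WYWR R=BGRG D=BYYW L=BGOW
After move 5 (U): U=WWRY F=BGOG R=ORRG B=BGOB L=RYOW
After move 6 (R): R=ROGR U=WGRG F=BYOW D=BOYB B=YGWB
After move 7 (U): U=RWGG F=ROOW R=YGGR B=RYWB L=BYOW
Query: U face = RWGG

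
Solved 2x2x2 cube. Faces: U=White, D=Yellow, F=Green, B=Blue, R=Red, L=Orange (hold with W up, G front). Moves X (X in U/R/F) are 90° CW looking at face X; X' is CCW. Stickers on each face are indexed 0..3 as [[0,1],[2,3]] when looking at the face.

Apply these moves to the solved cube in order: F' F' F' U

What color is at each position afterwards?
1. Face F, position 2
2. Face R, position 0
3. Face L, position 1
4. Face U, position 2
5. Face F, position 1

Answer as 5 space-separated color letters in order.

After move 1 (F'): F=GGGG U=WWRR R=YRYR D=OOYY L=OWOW
After move 2 (F'): F=GGGG U=WWYY R=OROR D=WWYY L=OROR
After move 3 (F'): F=GGGG U=WWOO R=WRWR D=RRYY L=OYOY
After move 4 (U): U=OWOW F=WRGG R=BBWR B=OYBB L=GGOY
Query 1: F[2] = G
Query 2: R[0] = B
Query 3: L[1] = G
Query 4: U[2] = O
Query 5: F[1] = R

Answer: G B G O R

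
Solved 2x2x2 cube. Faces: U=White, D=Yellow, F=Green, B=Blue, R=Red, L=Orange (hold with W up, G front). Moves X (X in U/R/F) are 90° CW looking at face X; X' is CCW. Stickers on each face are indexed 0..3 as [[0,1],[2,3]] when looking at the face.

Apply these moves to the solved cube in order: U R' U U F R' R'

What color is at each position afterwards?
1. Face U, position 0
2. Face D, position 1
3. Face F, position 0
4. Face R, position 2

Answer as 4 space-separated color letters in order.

After move 1 (U): U=WWWW F=RRGG R=BBRR B=OOBB L=GGOO
After move 2 (R'): R=BRBR U=WBWO F=RWGW D=YRYG B=YOYB
After move 3 (U): U=WWOB F=BRGW R=YOBR B=GGYB L=RWOO
After move 4 (U): U=OWBW F=YOGW R=GGBR B=RWYB L=BROO
After move 5 (F): F=GYWO U=OWOR R=BGWR D=BGYG L=BYOR
After move 6 (R'): R=GRBW U=OYOR F=GWWR D=BYYO B=GWGB
After move 7 (R'): R=RWGB U=OGOG F=GYWR D=BWYR B=OWYB
Query 1: U[0] = O
Query 2: D[1] = W
Query 3: F[0] = G
Query 4: R[2] = G

Answer: O W G G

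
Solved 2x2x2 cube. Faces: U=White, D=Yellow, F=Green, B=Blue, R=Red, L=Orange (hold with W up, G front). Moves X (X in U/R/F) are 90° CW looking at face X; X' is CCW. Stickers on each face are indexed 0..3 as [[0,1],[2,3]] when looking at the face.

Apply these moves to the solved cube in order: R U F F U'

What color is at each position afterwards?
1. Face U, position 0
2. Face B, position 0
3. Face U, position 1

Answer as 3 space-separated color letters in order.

Answer: W O Y

Derivation:
After move 1 (R): R=RRRR U=WGWG F=GYGY D=YBYB B=WBWB
After move 2 (U): U=WWGG F=RRGY R=WBRR B=OOWB L=GYOO
After move 3 (F): F=GRYR U=WWOY R=GBGR D=RWYB L=GYOB
After move 4 (F): F=YGRR U=WWBY R=OBYR D=GGYB L=GROW
After move 5 (U'): U=WYWB F=GRRR R=YGYR B=OBWB L=OOOW
Query 1: U[0] = W
Query 2: B[0] = O
Query 3: U[1] = Y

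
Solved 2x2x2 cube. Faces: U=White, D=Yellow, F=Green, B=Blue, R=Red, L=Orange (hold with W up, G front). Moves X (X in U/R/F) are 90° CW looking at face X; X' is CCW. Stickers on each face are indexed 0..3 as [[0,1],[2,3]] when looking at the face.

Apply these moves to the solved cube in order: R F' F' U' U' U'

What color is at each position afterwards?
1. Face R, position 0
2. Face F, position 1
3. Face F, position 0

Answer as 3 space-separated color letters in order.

After move 1 (R): R=RRRR U=WGWG F=GYGY D=YBYB B=WBWB
After move 2 (F'): F=YYGG U=WGRR R=BRYR D=OOYB L=OGOW
After move 3 (F'): F=YGYG U=WGBY R=OROR D=GWYB L=OROR
After move 4 (U'): U=GYWB F=ORYG R=YGOR B=ORWB L=WBOR
After move 5 (U'): U=YBGW F=WBYG R=OROR B=YGWB L=OROR
After move 6 (U'): U=BWYG F=ORYG R=WBOR B=ORWB L=YGOR
Query 1: R[0] = W
Query 2: F[1] = R
Query 3: F[0] = O

Answer: W R O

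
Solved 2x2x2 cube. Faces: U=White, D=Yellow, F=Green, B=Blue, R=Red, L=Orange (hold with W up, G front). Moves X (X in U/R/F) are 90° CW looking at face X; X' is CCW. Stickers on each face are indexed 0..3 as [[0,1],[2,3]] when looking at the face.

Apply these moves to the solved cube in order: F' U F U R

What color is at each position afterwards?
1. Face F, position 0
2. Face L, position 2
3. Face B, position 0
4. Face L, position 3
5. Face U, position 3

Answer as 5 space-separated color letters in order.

Answer: R O W O R

Derivation:
After move 1 (F'): F=GGGG U=WWRR R=YRYR D=OOYY L=OWOW
After move 2 (U): U=RWRW F=YRGG R=BBYR B=OWBB L=GGOW
After move 3 (F): F=GYGR U=RWWG R=RBWR D=YBYY L=GOOO
After move 4 (U): U=WRGW F=RBGR R=OWWR B=GOBB L=GYOO
After move 5 (R): R=WORW U=WBGR F=RBGY D=YBYG B=WORB
Query 1: F[0] = R
Query 2: L[2] = O
Query 3: B[0] = W
Query 4: L[3] = O
Query 5: U[3] = R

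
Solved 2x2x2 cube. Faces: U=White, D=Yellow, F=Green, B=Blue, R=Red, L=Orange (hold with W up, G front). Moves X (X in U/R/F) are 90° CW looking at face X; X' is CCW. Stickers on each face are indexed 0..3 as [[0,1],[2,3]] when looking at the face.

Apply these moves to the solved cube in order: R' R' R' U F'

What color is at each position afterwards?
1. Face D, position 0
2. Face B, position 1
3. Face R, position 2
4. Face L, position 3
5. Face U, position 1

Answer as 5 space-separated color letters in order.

After move 1 (R'): R=RRRR U=WBWB F=GWGW D=YGYG B=YBYB
After move 2 (R'): R=RRRR U=WYWY F=GBGB D=YWYW B=GBGB
After move 3 (R'): R=RRRR U=WGWG F=GYGY D=YBYB B=WBWB
After move 4 (U): U=WWGG F=RRGY R=WBRR B=OOWB L=GYOO
After move 5 (F'): F=RYRG U=WWWR R=BBYR D=YOYB L=GGOG
Query 1: D[0] = Y
Query 2: B[1] = O
Query 3: R[2] = Y
Query 4: L[3] = G
Query 5: U[1] = W

Answer: Y O Y G W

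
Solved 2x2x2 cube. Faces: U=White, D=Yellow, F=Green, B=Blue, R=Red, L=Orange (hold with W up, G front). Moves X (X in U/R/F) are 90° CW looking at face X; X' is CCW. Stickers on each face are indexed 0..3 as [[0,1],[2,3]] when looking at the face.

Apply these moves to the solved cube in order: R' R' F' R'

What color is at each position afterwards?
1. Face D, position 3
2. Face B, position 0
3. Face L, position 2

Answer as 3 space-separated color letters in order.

After move 1 (R'): R=RRRR U=WBWB F=GWGW D=YGYG B=YBYB
After move 2 (R'): R=RRRR U=WYWY F=GBGB D=YWYW B=GBGB
After move 3 (F'): F=BBGG U=WYRR R=WRYR D=OOYW L=OYOW
After move 4 (R'): R=RRWY U=WGRG F=BYGR D=OBYG B=WBOB
Query 1: D[3] = G
Query 2: B[0] = W
Query 3: L[2] = O

Answer: G W O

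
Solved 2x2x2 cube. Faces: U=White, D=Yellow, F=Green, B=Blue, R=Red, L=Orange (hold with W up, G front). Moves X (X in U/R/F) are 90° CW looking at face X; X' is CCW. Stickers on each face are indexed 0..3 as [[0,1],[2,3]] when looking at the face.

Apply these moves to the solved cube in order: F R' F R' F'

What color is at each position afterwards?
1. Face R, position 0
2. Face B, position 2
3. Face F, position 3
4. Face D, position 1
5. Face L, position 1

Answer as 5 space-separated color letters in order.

After move 1 (F): F=GGGG U=WWOO R=WRWR D=RRYY L=OYOY
After move 2 (R'): R=RRWW U=WBOB F=GWGO D=RGYG B=YBRB
After move 3 (F): F=GGOW U=WBYY R=ORBW D=WRYG L=OROG
After move 4 (R'): R=RWOB U=WRYY F=GBOY D=WGYW B=GBRB
After move 5 (F'): F=BYGO U=WRRO R=GWWB D=RGYW L=OYOY
Query 1: R[0] = G
Query 2: B[2] = R
Query 3: F[3] = O
Query 4: D[1] = G
Query 5: L[1] = Y

Answer: G R O G Y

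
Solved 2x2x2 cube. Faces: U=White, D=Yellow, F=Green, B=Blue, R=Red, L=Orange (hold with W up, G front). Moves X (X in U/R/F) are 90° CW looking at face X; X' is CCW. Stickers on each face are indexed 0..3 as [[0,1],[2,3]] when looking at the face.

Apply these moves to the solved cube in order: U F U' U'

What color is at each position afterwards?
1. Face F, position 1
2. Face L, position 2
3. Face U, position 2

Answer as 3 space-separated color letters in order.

After move 1 (U): U=WWWW F=RRGG R=BBRR B=OOBB L=GGOO
After move 2 (F): F=GRGR U=WWOG R=WBWR D=RBYY L=GYOY
After move 3 (U'): U=WGWO F=GYGR R=GRWR B=WBBB L=OOOY
After move 4 (U'): U=GOWW F=OOGR R=GYWR B=GRBB L=WBOY
Query 1: F[1] = O
Query 2: L[2] = O
Query 3: U[2] = W

Answer: O O W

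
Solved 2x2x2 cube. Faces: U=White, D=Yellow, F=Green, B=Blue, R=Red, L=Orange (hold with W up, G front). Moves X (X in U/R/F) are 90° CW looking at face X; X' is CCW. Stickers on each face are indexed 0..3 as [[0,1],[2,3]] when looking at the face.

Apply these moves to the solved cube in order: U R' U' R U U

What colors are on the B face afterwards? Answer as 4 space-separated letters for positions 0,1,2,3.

After move 1 (U): U=WWWW F=RRGG R=BBRR B=OOBB L=GGOO
After move 2 (R'): R=BRBR U=WBWO F=RWGW D=YRYG B=YOYB
After move 3 (U'): U=BOWW F=GGGW R=RWBR B=BRYB L=YOOO
After move 4 (R): R=BRRW U=BGWW F=GRGG D=YYYB B=WROB
After move 5 (U): U=WBWG F=BRGG R=WRRW B=YOOB L=GROO
After move 6 (U): U=WWGB F=WRGG R=YORW B=GROB L=BROO
Query: B face = GROB

Answer: G R O B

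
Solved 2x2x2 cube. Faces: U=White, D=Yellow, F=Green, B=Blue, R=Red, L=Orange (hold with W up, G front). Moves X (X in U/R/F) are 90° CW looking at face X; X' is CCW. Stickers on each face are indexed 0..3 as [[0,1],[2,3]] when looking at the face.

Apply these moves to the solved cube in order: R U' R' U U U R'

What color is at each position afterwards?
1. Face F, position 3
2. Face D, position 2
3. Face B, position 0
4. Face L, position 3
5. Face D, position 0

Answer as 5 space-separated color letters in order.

Answer: W Y Y O Y

Derivation:
After move 1 (R): R=RRRR U=WGWG F=GYGY D=YBYB B=WBWB
After move 2 (U'): U=GGWW F=OOGY R=GYRR B=RRWB L=WBOO
After move 3 (R'): R=YRGR U=GWWR F=OGGW D=YOYY B=BRBB
After move 4 (U): U=WGRW F=YRGW R=BRGR B=WBBB L=OGOO
After move 5 (U): U=RWWG F=BRGW R=WBGR B=OGBB L=YROO
After move 6 (U): U=WRGW F=WBGW R=OGGR B=YRBB L=BROO
After move 7 (R'): R=GROG U=WBGY F=WRGW D=YBYW B=YROB
Query 1: F[3] = W
Query 2: D[2] = Y
Query 3: B[0] = Y
Query 4: L[3] = O
Query 5: D[0] = Y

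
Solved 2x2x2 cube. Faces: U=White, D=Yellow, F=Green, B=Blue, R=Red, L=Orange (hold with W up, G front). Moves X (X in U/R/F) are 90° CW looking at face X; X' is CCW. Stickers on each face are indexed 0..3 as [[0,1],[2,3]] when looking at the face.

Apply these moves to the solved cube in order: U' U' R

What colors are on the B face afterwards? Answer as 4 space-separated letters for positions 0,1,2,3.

Answer: W G W B

Derivation:
After move 1 (U'): U=WWWW F=OOGG R=GGRR B=RRBB L=BBOO
After move 2 (U'): U=WWWW F=BBGG R=OORR B=GGBB L=RROO
After move 3 (R): R=RORO U=WBWG F=BYGY D=YBYG B=WGWB
Query: B face = WGWB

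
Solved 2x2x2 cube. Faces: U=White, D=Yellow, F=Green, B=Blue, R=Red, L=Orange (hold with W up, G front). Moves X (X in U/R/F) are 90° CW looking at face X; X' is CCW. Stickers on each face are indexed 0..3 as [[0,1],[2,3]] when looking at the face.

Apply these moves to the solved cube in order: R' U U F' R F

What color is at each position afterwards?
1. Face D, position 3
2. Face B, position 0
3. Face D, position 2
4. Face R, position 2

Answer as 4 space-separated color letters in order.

Answer: G R Y G

Derivation:
After move 1 (R'): R=RRRR U=WBWB F=GWGW D=YGYG B=YBYB
After move 2 (U): U=WWBB F=RRGW R=YBRR B=OOYB L=GWOO
After move 3 (U): U=BWBW F=YBGW R=OORR B=GWYB L=RROO
After move 4 (F'): F=BWYG U=BWOR R=GOYR D=ROYG L=RWOB
After move 5 (R): R=YGRO U=BWOG F=BOYG D=RYYG B=RWWB
After move 6 (F): F=YBGO U=BWBW R=OGGO D=RYYG L=RROY
Query 1: D[3] = G
Query 2: B[0] = R
Query 3: D[2] = Y
Query 4: R[2] = G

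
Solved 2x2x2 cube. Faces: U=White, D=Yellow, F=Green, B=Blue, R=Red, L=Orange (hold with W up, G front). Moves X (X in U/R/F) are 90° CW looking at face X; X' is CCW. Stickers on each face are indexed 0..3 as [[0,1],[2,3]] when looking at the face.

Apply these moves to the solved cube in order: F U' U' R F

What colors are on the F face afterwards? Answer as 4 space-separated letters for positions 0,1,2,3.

After move 1 (F): F=GGGG U=WWOO R=WRWR D=RRYY L=OYOY
After move 2 (U'): U=WOWO F=OYGG R=GGWR B=WRBB L=BBOY
After move 3 (U'): U=OOWW F=BBGG R=OYWR B=GGBB L=WROY
After move 4 (R): R=WORY U=OBWG F=BRGY D=RBYG B=WGOB
After move 5 (F): F=GBYR U=OBYR R=WOGY D=RWYG L=WROB
Query: F face = GBYR

Answer: G B Y R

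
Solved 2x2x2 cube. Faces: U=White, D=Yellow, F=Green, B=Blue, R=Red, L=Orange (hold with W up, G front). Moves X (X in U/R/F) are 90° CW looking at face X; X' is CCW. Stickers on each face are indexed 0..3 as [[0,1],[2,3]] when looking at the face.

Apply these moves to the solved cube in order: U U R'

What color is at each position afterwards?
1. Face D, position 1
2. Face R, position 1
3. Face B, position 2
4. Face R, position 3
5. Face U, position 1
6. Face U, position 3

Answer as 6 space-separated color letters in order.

Answer: B R Y R B G

Derivation:
After move 1 (U): U=WWWW F=RRGG R=BBRR B=OOBB L=GGOO
After move 2 (U): U=WWWW F=BBGG R=OORR B=GGBB L=RROO
After move 3 (R'): R=OROR U=WBWG F=BWGW D=YBYG B=YGYB
Query 1: D[1] = B
Query 2: R[1] = R
Query 3: B[2] = Y
Query 4: R[3] = R
Query 5: U[1] = B
Query 6: U[3] = G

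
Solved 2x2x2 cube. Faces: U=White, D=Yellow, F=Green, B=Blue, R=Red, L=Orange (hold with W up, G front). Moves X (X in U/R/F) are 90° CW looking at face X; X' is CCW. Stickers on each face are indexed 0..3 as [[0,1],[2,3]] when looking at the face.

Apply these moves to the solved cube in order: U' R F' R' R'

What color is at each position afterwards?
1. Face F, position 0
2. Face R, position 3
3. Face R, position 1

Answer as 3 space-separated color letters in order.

After move 1 (U'): U=WWWW F=OOGG R=GGRR B=RRBB L=BBOO
After move 2 (R): R=RGRG U=WOWG F=OYGY D=YBYR B=WRWB
After move 3 (F'): F=YYOG U=WORR R=BGYG D=BOYR L=BGOW
After move 4 (R'): R=GGBY U=WWRW F=YOOR D=BYYG B=RROB
After move 5 (R'): R=GYGB U=WORR F=YWOW D=BOYR B=GRYB
Query 1: F[0] = Y
Query 2: R[3] = B
Query 3: R[1] = Y

Answer: Y B Y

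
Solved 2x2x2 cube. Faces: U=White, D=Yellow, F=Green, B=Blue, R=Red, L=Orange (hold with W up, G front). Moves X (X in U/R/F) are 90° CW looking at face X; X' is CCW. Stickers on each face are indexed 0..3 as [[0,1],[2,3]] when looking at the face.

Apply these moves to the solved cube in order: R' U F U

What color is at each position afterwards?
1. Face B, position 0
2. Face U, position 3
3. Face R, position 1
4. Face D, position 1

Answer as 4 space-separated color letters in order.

Answer: G W O Y

Derivation:
After move 1 (R'): R=RRRR U=WBWB F=GWGW D=YGYG B=YBYB
After move 2 (U): U=WWBB F=RRGW R=YBRR B=OOYB L=GWOO
After move 3 (F): F=GRWR U=WWOW R=BBBR D=RYYG L=GYOG
After move 4 (U): U=OWWW F=BBWR R=OOBR B=GYYB L=GROG
Query 1: B[0] = G
Query 2: U[3] = W
Query 3: R[1] = O
Query 4: D[1] = Y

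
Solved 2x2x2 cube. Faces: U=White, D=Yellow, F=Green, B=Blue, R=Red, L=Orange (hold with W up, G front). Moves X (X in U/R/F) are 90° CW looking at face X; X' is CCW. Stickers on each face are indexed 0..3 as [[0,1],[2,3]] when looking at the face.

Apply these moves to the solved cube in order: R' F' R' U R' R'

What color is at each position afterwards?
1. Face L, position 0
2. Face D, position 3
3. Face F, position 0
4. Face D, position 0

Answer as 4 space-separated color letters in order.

After move 1 (R'): R=RRRR U=WBWB F=GWGW D=YGYG B=YBYB
After move 2 (F'): F=WWGG U=WBRR R=GRYR D=OOYG L=OBOW
After move 3 (R'): R=RRGY U=WYRY F=WBGR D=OWYG B=GBOB
After move 4 (U): U=RWYY F=RRGR R=GBGY B=OBOB L=WBOW
After move 5 (R'): R=BYGG U=ROYO F=RWGY D=ORYR B=GBWB
After move 6 (R'): R=YGBG U=RWYG F=ROGO D=OWYY B=RBRB
Query 1: L[0] = W
Query 2: D[3] = Y
Query 3: F[0] = R
Query 4: D[0] = O

Answer: W Y R O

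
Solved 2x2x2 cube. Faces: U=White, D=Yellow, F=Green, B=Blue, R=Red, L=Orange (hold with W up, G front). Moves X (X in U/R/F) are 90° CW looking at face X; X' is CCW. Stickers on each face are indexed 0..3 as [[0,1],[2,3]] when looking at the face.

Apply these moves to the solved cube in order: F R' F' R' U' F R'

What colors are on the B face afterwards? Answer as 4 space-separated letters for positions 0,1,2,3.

After move 1 (F): F=GGGG U=WWOO R=WRWR D=RRYY L=OYOY
After move 2 (R'): R=RRWW U=WBOB F=GWGO D=RGYG B=YBRB
After move 3 (F'): F=WOGG U=WBRW R=GRRW D=YYYG L=OBOO
After move 4 (R'): R=RWGR U=WRRY F=WBGW D=YOYG B=GBYB
After move 5 (U'): U=RYWR F=OBGW R=WBGR B=RWYB L=GBOO
After move 6 (F): F=GOWB U=RYOB R=WBRR D=GWYG L=GYOO
After move 7 (R'): R=BRWR U=RYOR F=GYWB D=GOYB B=GWWB
Query: B face = GWWB

Answer: G W W B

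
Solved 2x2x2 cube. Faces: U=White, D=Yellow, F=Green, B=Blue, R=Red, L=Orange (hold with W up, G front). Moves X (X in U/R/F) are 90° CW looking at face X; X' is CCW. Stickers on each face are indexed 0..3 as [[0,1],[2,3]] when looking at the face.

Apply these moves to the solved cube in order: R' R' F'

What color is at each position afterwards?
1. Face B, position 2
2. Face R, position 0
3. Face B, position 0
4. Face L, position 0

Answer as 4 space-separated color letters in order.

After move 1 (R'): R=RRRR U=WBWB F=GWGW D=YGYG B=YBYB
After move 2 (R'): R=RRRR U=WYWY F=GBGB D=YWYW B=GBGB
After move 3 (F'): F=BBGG U=WYRR R=WRYR D=OOYW L=OYOW
Query 1: B[2] = G
Query 2: R[0] = W
Query 3: B[0] = G
Query 4: L[0] = O

Answer: G W G O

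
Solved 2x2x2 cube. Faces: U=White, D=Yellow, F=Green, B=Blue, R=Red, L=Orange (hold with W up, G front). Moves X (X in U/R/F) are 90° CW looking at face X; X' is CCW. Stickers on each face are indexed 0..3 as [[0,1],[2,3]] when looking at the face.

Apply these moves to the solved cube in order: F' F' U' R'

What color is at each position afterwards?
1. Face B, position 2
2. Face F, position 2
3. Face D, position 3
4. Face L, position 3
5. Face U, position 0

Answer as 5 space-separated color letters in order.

After move 1 (F'): F=GGGG U=WWRR R=YRYR D=OOYY L=OWOW
After move 2 (F'): F=GGGG U=WWYY R=OROR D=WWYY L=OROR
After move 3 (U'): U=WYWY F=ORGG R=GGOR B=ORBB L=BBOR
After move 4 (R'): R=GRGO U=WBWO F=OYGY D=WRYG B=YRWB
Query 1: B[2] = W
Query 2: F[2] = G
Query 3: D[3] = G
Query 4: L[3] = R
Query 5: U[0] = W

Answer: W G G R W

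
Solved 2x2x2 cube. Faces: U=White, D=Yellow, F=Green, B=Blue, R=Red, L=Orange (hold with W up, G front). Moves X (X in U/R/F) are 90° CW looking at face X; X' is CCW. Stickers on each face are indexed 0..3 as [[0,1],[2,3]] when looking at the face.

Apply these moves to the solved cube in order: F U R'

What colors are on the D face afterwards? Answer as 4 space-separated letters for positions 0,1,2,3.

Answer: R R Y G

Derivation:
After move 1 (F): F=GGGG U=WWOO R=WRWR D=RRYY L=OYOY
After move 2 (U): U=OWOW F=WRGG R=BBWR B=OYBB L=GGOY
After move 3 (R'): R=BRBW U=OBOO F=WWGW D=RRYG B=YYRB
Query: D face = RRYG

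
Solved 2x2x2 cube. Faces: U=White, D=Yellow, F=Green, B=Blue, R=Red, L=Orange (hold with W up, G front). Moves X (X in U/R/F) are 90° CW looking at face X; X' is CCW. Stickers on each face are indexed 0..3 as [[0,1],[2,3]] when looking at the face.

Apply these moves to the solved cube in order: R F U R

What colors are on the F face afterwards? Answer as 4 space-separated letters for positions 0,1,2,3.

Answer: W R Y B

Derivation:
After move 1 (R): R=RRRR U=WGWG F=GYGY D=YBYB B=WBWB
After move 2 (F): F=GGYY U=WGOO R=WRGR D=RRYB L=OYOB
After move 3 (U): U=OWOG F=WRYY R=WBGR B=OYWB L=GGOB
After move 4 (R): R=GWRB U=OROY F=WRYB D=RWYO B=GYWB
Query: F face = WRYB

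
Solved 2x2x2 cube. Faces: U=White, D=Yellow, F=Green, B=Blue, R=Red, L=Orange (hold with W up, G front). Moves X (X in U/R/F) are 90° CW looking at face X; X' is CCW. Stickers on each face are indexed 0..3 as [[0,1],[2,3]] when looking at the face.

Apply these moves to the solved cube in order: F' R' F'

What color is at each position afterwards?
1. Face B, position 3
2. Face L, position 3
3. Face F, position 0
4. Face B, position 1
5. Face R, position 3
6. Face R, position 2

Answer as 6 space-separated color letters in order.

Answer: B R W B Y O

Derivation:
After move 1 (F'): F=GGGG U=WWRR R=YRYR D=OOYY L=OWOW
After move 2 (R'): R=RRYY U=WBRB F=GWGR D=OGYG B=YBOB
After move 3 (F'): F=WRGG U=WBRY R=GROY D=WWYG L=OBOR
Query 1: B[3] = B
Query 2: L[3] = R
Query 3: F[0] = W
Query 4: B[1] = B
Query 5: R[3] = Y
Query 6: R[2] = O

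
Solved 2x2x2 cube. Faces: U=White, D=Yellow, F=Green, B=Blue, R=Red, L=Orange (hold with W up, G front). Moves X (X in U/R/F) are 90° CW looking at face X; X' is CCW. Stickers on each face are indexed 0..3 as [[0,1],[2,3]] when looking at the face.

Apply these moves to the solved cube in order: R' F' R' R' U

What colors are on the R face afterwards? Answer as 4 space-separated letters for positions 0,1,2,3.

After move 1 (R'): R=RRRR U=WBWB F=GWGW D=YGYG B=YBYB
After move 2 (F'): F=WWGG U=WBRR R=GRYR D=OOYG L=OBOW
After move 3 (R'): R=RRGY U=WYRY F=WBGR D=OWYG B=GBOB
After move 4 (R'): R=RYRG U=WORG F=WYGY D=OBYR B=GBWB
After move 5 (U): U=RWGO F=RYGY R=GBRG B=OBWB L=WYOW
Query: R face = GBRG

Answer: G B R G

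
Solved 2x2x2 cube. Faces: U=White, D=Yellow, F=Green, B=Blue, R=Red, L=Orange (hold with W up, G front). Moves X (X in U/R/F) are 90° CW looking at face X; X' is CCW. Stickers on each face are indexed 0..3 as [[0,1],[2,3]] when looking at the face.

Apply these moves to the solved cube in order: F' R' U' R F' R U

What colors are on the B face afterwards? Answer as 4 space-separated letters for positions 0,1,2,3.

After move 1 (F'): F=GGGG U=WWRR R=YRYR D=OOYY L=OWOW
After move 2 (R'): R=RRYY U=WBRB F=GWGR D=OGYG B=YBOB
After move 3 (U'): U=BBWR F=OWGR R=GWYY B=RROB L=YBOW
After move 4 (R): R=YGYW U=BWWR F=OGGG D=OOYR B=RRBB
After move 5 (F'): F=GGOG U=BWYY R=OGOW D=BWYR L=YROW
After move 6 (R): R=OOWG U=BGYG F=GWOR D=BBYR B=YRWB
After move 7 (U): U=YBGG F=OOOR R=YRWG B=YRWB L=GWOW
Query: B face = YRWB

Answer: Y R W B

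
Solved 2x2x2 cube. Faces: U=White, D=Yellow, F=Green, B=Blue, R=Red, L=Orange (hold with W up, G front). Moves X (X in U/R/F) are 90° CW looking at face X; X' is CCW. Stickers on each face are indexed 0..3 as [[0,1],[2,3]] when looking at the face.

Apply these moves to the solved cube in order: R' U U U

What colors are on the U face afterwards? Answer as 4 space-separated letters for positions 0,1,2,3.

After move 1 (R'): R=RRRR U=WBWB F=GWGW D=YGYG B=YBYB
After move 2 (U): U=WWBB F=RRGW R=YBRR B=OOYB L=GWOO
After move 3 (U): U=BWBW F=YBGW R=OORR B=GWYB L=RROO
After move 4 (U): U=BBWW F=OOGW R=GWRR B=RRYB L=YBOO
Query: U face = BBWW

Answer: B B W W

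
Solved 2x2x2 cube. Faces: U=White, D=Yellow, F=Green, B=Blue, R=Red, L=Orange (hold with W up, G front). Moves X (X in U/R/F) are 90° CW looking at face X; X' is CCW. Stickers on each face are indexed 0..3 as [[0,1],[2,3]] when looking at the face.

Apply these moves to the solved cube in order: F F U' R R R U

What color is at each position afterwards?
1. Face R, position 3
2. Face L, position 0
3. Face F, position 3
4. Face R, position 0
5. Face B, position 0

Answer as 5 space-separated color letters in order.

Answer: O O Y Y B

Derivation:
After move 1 (F): F=GGGG U=WWOO R=WRWR D=RRYY L=OYOY
After move 2 (F): F=GGGG U=WWYY R=OROR D=WWYY L=OROR
After move 3 (U'): U=WYWY F=ORGG R=GGOR B=ORBB L=BBOR
After move 4 (R): R=OGRG U=WRWG F=OWGY D=WBYO B=YRYB
After move 5 (R): R=ROGG U=WWWY F=OBGO D=WYYY B=GRRB
After move 6 (R): R=GRGO U=WBWO F=OYGY D=WRYG B=YRWB
After move 7 (U): U=WWOB F=GRGY R=YRGO B=BBWB L=OYOR
Query 1: R[3] = O
Query 2: L[0] = O
Query 3: F[3] = Y
Query 4: R[0] = Y
Query 5: B[0] = B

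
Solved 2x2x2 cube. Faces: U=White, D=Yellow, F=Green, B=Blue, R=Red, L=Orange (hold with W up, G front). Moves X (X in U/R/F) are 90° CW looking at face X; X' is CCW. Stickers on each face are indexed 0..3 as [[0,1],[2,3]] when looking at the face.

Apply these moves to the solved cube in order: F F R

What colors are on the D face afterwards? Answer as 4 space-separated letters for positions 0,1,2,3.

Answer: W B Y B

Derivation:
After move 1 (F): F=GGGG U=WWOO R=WRWR D=RRYY L=OYOY
After move 2 (F): F=GGGG U=WWYY R=OROR D=WWYY L=OROR
After move 3 (R): R=OORR U=WGYG F=GWGY D=WBYB B=YBWB
Query: D face = WBYB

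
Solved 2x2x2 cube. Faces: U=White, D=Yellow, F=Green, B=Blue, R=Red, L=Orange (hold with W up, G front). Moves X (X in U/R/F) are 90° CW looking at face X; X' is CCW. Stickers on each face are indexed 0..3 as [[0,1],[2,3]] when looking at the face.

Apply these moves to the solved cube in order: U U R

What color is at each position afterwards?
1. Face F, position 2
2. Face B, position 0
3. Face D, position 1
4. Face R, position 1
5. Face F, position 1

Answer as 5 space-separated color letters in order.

Answer: G W B O Y

Derivation:
After move 1 (U): U=WWWW F=RRGG R=BBRR B=OOBB L=GGOO
After move 2 (U): U=WWWW F=BBGG R=OORR B=GGBB L=RROO
After move 3 (R): R=RORO U=WBWG F=BYGY D=YBYG B=WGWB
Query 1: F[2] = G
Query 2: B[0] = W
Query 3: D[1] = B
Query 4: R[1] = O
Query 5: F[1] = Y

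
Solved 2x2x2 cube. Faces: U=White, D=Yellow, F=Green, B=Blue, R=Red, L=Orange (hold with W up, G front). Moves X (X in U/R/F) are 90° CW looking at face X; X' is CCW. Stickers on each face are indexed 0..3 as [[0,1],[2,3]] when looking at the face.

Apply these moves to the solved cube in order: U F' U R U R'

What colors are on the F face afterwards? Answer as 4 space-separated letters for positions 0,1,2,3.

Answer: Y B R B

Derivation:
After move 1 (U): U=WWWW F=RRGG R=BBRR B=OOBB L=GGOO
After move 2 (F'): F=RGRG U=WWBR R=YBYR D=GOYY L=GWOW
After move 3 (U): U=BWRW F=YBRG R=OOYR B=GWBB L=RGOW
After move 4 (R): R=YORO U=BBRG F=YORY D=GBYG B=WWWB
After move 5 (U): U=RBGB F=YORY R=WWRO B=RGWB L=YOOW
After move 6 (R'): R=WOWR U=RWGR F=YBRB D=GOYY B=GGBB
Query: F face = YBRB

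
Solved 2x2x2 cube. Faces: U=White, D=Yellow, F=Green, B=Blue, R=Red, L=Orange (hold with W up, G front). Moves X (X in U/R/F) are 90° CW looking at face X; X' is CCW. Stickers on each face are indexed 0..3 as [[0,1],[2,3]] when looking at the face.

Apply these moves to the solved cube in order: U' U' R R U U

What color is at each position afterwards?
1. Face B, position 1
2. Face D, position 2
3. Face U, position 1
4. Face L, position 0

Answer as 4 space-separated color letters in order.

After move 1 (U'): U=WWWW F=OOGG R=GGRR B=RRBB L=BBOO
After move 2 (U'): U=WWWW F=BBGG R=OORR B=GGBB L=RROO
After move 3 (R): R=RORO U=WBWG F=BYGY D=YBYG B=WGWB
After move 4 (R): R=RROO U=WYWY F=BBGG D=YWYW B=GGBB
After move 5 (U): U=WWYY F=RRGG R=GGOO B=RRBB L=BBOO
After move 6 (U): U=YWYW F=GGGG R=RROO B=BBBB L=RROO
Query 1: B[1] = B
Query 2: D[2] = Y
Query 3: U[1] = W
Query 4: L[0] = R

Answer: B Y W R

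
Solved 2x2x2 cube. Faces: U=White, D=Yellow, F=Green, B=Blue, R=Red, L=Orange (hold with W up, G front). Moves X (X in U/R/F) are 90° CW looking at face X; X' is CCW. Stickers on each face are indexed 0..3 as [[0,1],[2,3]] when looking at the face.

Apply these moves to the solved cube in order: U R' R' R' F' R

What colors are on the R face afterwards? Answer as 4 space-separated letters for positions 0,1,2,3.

After move 1 (U): U=WWWW F=RRGG R=BBRR B=OOBB L=GGOO
After move 2 (R'): R=BRBR U=WBWO F=RWGW D=YRYG B=YOYB
After move 3 (R'): R=RRBB U=WYWY F=RBGO D=YWYW B=GORB
After move 4 (R'): R=RBRB U=WRWG F=RYGY D=YBYO B=WOWB
After move 5 (F'): F=YYRG U=WRRR R=BBYB D=GOYO L=GGOW
After move 6 (R): R=YBBB U=WYRG F=YORO D=GWYW B=RORB
Query: R face = YBBB

Answer: Y B B B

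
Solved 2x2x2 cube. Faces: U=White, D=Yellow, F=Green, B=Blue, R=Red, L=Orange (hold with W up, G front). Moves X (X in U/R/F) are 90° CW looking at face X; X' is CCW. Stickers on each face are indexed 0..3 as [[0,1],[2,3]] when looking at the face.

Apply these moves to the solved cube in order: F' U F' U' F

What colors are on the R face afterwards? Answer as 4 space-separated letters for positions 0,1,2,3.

Answer: R G B R

Derivation:
After move 1 (F'): F=GGGG U=WWRR R=YRYR D=OOYY L=OWOW
After move 2 (U): U=RWRW F=YRGG R=BBYR B=OWBB L=GGOW
After move 3 (F'): F=RGYG U=RWBY R=OBOR D=GWYY L=GWOR
After move 4 (U'): U=WYRB F=GWYG R=RGOR B=OBBB L=OWOR
After move 5 (F): F=YGGW U=WYRW R=RGBR D=ORYY L=OGOW
Query: R face = RGBR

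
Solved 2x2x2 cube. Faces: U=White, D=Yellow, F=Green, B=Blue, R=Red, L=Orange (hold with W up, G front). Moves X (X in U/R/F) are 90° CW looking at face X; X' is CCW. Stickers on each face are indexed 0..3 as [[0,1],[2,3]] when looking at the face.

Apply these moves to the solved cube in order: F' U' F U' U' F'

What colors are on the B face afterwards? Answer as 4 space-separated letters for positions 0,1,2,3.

Answer: G O B B

Derivation:
After move 1 (F'): F=GGGG U=WWRR R=YRYR D=OOYY L=OWOW
After move 2 (U'): U=WRWR F=OWGG R=GGYR B=YRBB L=BBOW
After move 3 (F): F=GOGW U=WRWB R=WGRR D=YGYY L=BOOO
After move 4 (U'): U=RBWW F=BOGW R=GORR B=WGBB L=YROO
After move 5 (U'): U=BWRW F=YRGW R=BORR B=GOBB L=WGOO
After move 6 (F'): F=RWYG U=BWBR R=GOYR D=GOYY L=WWOR
Query: B face = GOBB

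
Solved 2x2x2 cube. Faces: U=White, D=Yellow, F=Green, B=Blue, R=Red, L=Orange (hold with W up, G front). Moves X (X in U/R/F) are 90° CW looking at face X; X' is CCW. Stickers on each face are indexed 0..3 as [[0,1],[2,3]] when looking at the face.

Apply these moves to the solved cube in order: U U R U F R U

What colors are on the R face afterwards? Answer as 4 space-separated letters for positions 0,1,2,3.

Answer: Y R O G

Derivation:
After move 1 (U): U=WWWW F=RRGG R=BBRR B=OOBB L=GGOO
After move 2 (U): U=WWWW F=BBGG R=OORR B=GGBB L=RROO
After move 3 (R): R=RORO U=WBWG F=BYGY D=YBYG B=WGWB
After move 4 (U): U=WWGB F=ROGY R=WGRO B=RRWB L=BYOO
After move 5 (F): F=GRYO U=WWOY R=GGBO D=RWYG L=BYOB
After move 6 (R): R=BGOG U=WROO F=GWYG D=RWYR B=YRWB
After move 7 (U): U=OWOR F=BGYG R=YROG B=BYWB L=GWOB
Query: R face = YROG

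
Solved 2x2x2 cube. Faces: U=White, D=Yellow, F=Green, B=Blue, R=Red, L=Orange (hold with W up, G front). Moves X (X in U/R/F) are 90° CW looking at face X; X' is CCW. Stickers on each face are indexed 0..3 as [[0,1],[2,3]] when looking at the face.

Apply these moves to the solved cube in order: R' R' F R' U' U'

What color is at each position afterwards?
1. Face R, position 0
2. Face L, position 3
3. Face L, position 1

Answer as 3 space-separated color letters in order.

Answer: O W R

Derivation:
After move 1 (R'): R=RRRR U=WBWB F=GWGW D=YGYG B=YBYB
After move 2 (R'): R=RRRR U=WYWY F=GBGB D=YWYW B=GBGB
After move 3 (F): F=GGBB U=WYOO R=WRYR D=RRYW L=OYOW
After move 4 (R'): R=RRWY U=WGOG F=GYBO D=RGYB B=WBRB
After move 5 (U'): U=GGWO F=OYBO R=GYWY B=RRRB L=WBOW
After move 6 (U'): U=GOGW F=WBBO R=OYWY B=GYRB L=RROW
Query 1: R[0] = O
Query 2: L[3] = W
Query 3: L[1] = R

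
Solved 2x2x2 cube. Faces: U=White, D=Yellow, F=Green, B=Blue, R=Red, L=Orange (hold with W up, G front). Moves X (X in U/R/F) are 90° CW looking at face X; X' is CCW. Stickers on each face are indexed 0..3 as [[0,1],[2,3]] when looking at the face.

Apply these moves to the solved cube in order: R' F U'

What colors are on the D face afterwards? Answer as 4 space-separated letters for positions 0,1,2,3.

After move 1 (R'): R=RRRR U=WBWB F=GWGW D=YGYG B=YBYB
After move 2 (F): F=GGWW U=WBOO R=WRBR D=RRYG L=OYOG
After move 3 (U'): U=BOWO F=OYWW R=GGBR B=WRYB L=YBOG
Query: D face = RRYG

Answer: R R Y G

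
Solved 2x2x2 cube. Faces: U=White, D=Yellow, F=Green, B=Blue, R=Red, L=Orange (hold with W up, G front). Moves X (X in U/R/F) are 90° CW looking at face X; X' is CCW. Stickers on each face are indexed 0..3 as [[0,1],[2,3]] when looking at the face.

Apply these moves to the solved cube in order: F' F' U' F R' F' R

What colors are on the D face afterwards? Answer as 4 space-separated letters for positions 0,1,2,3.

After move 1 (F'): F=GGGG U=WWRR R=YRYR D=OOYY L=OWOW
After move 2 (F'): F=GGGG U=WWYY R=OROR D=WWYY L=OROR
After move 3 (U'): U=WYWY F=ORGG R=GGOR B=ORBB L=BBOR
After move 4 (F): F=GOGR U=WYRB R=WGYR D=OGYY L=BWOW
After move 5 (R'): R=GRWY U=WBRO F=GYGB D=OOYR B=YRGB
After move 6 (F'): F=YBGG U=WBGW R=OROY D=WWYR L=BOOR
After move 7 (R): R=OOYR U=WBGG F=YWGR D=WGYY B=WRBB
Query: D face = WGYY

Answer: W G Y Y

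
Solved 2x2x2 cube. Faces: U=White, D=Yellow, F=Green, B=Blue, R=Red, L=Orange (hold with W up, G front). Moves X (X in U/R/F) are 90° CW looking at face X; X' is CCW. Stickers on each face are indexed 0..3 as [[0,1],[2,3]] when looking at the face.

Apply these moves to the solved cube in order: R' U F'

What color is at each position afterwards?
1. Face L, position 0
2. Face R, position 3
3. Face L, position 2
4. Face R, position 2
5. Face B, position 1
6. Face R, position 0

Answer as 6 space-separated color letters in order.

Answer: G R O Y O G

Derivation:
After move 1 (R'): R=RRRR U=WBWB F=GWGW D=YGYG B=YBYB
After move 2 (U): U=WWBB F=RRGW R=YBRR B=OOYB L=GWOO
After move 3 (F'): F=RWRG U=WWYR R=GBYR D=WOYG L=GBOB
Query 1: L[0] = G
Query 2: R[3] = R
Query 3: L[2] = O
Query 4: R[2] = Y
Query 5: B[1] = O
Query 6: R[0] = G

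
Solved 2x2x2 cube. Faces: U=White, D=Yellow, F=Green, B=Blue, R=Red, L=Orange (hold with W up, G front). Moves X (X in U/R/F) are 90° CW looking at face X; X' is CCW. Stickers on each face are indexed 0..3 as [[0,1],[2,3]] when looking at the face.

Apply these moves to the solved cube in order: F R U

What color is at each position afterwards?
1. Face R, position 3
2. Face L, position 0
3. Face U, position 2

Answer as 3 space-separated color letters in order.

Answer: R G G

Derivation:
After move 1 (F): F=GGGG U=WWOO R=WRWR D=RRYY L=OYOY
After move 2 (R): R=WWRR U=WGOG F=GRGY D=RBYB B=OBWB
After move 3 (U): U=OWGG F=WWGY R=OBRR B=OYWB L=GROY
Query 1: R[3] = R
Query 2: L[0] = G
Query 3: U[2] = G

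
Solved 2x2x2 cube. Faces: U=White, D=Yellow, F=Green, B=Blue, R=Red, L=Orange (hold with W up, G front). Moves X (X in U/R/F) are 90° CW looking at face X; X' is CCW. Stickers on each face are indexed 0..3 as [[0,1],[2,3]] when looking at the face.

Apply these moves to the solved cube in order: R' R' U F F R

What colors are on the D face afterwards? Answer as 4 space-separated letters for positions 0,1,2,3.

Answer: Y G Y O

Derivation:
After move 1 (R'): R=RRRR U=WBWB F=GWGW D=YGYG B=YBYB
After move 2 (R'): R=RRRR U=WYWY F=GBGB D=YWYW B=GBGB
After move 3 (U): U=WWYY F=RRGB R=GBRR B=OOGB L=GBOO
After move 4 (F): F=GRBR U=WWOB R=YBYR D=RGYW L=GYOW
After move 5 (F): F=BGRR U=WWWY R=OBBR D=YYYW L=GROG
After move 6 (R): R=BORB U=WGWR F=BYRW D=YGYO B=YOWB
Query: D face = YGYO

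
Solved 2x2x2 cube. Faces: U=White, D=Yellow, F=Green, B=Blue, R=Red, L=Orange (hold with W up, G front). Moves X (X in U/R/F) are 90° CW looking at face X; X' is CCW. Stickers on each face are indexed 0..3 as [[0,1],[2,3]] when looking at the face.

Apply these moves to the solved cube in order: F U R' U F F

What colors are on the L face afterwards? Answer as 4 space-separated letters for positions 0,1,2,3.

Answer: W B O Y

Derivation:
After move 1 (F): F=GGGG U=WWOO R=WRWR D=RRYY L=OYOY
After move 2 (U): U=OWOW F=WRGG R=BBWR B=OYBB L=GGOY
After move 3 (R'): R=BRBW U=OBOO F=WWGW D=RRYG B=YYRB
After move 4 (U): U=OOOB F=BRGW R=YYBW B=GGRB L=WWOY
After move 5 (F): F=GBWR U=OOYW R=OYBW D=BYYG L=WROR
After move 6 (F): F=WGRB U=OORR R=YYWW D=BOYG L=WBOY
Query: L face = WBOY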